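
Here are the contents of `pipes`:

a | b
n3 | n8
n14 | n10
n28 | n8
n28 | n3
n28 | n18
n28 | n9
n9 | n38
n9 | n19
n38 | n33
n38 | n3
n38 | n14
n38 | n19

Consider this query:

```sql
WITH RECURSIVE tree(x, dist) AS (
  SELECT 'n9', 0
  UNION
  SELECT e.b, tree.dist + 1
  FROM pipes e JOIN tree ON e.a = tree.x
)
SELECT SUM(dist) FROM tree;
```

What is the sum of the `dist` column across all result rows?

Base: (n9, dist=0).
Iteration 1: edges from {n9} -> (n19, dist=1), (n38, dist=1).
Iteration 2: edges from {n19,n38} -> (n14, dist=2), (n19, dist=2), (n3, dist=2), (n33, dist=2).
Iteration 3: edges from {n14,n19,n3,n33} -> (n10, dist=3), (n8, dist=3).
Iteration 4: no outgoing edges from {n10,n8}; recursion stops.
SUM(dist) = 0 + 1 + 1 + 2 + 2 + 2 + 2 + 3 + 3 = 16.

16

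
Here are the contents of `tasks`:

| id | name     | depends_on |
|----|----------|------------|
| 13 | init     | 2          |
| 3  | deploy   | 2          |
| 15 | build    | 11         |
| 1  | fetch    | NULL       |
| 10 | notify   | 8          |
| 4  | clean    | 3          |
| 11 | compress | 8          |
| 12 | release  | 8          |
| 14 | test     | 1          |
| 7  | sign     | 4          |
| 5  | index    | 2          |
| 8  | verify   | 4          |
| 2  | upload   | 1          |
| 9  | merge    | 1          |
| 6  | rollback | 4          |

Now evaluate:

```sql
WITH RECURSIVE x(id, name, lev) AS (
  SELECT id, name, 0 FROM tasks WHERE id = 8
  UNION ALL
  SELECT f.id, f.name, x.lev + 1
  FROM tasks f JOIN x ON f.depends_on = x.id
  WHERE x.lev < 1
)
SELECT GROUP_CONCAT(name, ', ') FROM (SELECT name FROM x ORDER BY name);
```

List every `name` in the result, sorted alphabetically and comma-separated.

Base: id=8 (verify) at lev 0.
Iteration 1: rows with depends_on in {8} -> notify (id 10, lev 1), compress (id 11, lev 1), release (id 12, lev 1).
Iteration 2: lev < 1 fails for all current rows; recursion stops.

compress, notify, release, verify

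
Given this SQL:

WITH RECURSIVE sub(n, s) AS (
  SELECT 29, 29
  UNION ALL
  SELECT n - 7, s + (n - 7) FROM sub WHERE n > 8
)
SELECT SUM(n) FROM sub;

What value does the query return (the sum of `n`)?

74

Base: n=29, s=29.
Iteration 1: 29 > 8 holds -> n = 29 - 7 = 22, s = 29 + 22 = 51.
Iteration 2: 22 > 8 holds -> n = 22 - 7 = 15, s = 51 + 15 = 66.
Iteration 3: 15 > 8 holds -> n = 15 - 7 = 8, s = 66 + 8 = 74.
Iteration 4: 8 > 8 fails; recursion stops.
SUM(n) = 29 + 22 + 15 + 8 = 74.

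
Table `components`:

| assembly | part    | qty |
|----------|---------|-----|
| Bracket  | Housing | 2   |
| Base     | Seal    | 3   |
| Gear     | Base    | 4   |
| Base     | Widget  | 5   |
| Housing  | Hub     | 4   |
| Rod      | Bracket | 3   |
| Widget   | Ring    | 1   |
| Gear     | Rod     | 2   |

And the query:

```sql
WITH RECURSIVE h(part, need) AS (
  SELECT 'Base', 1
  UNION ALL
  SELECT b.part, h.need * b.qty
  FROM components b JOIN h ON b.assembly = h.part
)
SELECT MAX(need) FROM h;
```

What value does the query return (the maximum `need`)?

5

Base: (Base, need=1).
Iteration 1: components of {Base} -> Seal = 1*3 = 3, Widget = 1*5 = 5.
Iteration 2: components of {Seal,Widget} -> Ring = 5*1 = 5.
Iteration 3: no further components; recursion stops.
need values: 1, 5, 3, 5; the maximum is 5.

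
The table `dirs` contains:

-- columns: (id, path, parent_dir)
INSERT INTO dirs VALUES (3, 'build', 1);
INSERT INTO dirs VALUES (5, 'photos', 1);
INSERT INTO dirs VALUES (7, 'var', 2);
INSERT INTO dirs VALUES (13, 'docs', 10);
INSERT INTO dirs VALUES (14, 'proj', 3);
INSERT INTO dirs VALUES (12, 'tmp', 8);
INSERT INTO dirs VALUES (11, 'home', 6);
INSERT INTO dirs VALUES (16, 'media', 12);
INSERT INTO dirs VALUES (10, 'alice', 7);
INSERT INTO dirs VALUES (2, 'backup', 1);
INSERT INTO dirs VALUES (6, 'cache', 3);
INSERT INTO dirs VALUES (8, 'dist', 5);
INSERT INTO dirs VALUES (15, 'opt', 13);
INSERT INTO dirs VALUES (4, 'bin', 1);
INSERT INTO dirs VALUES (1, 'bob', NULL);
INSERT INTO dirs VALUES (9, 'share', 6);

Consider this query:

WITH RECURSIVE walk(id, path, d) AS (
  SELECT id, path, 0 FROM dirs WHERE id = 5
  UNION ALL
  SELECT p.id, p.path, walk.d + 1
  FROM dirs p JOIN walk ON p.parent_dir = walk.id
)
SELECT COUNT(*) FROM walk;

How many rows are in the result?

Base: id=5 (photos) at d 0.
Iteration 1: rows with parent_dir in {5} -> dist (id 8, d 1).
Iteration 2: rows with parent_dir in {8} -> tmp (id 12, d 2).
Iteration 3: rows with parent_dir in {12} -> media (id 16, d 3).
Iteration 4: no rows with parent_dir in {16}; recursion stops.
Total rows emitted: 4.

4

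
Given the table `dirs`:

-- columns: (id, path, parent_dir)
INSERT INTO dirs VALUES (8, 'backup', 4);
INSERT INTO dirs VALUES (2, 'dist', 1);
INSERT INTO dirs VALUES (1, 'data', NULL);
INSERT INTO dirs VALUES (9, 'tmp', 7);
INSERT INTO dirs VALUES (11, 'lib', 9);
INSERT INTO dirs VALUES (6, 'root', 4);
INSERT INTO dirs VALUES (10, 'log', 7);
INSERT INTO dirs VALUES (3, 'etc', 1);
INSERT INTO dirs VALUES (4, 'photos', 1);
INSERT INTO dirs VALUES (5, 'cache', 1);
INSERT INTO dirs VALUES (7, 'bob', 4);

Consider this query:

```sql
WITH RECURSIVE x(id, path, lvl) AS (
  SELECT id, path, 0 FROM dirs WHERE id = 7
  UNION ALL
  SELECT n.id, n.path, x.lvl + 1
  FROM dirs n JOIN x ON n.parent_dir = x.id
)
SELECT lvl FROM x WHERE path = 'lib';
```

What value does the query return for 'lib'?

2

Base: id=7 (bob) at lvl 0.
Iteration 1: rows with parent_dir in {7} -> tmp (id 9, lvl 1), log (id 10, lvl 1).
Iteration 2: rows with parent_dir in {9,10} -> lib (id 11, lvl 2).
Iteration 3: no rows with parent_dir in {11}; recursion stops.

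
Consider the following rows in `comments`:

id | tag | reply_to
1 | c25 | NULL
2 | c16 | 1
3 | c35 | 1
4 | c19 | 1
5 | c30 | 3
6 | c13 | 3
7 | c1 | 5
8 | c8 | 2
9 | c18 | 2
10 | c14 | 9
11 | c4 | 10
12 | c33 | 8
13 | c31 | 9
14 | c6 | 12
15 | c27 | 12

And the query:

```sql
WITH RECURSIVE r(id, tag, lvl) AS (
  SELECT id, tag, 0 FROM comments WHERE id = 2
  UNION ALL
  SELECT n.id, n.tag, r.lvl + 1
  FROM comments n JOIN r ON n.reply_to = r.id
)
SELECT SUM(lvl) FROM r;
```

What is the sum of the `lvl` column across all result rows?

17

Base: id=2 (c16) at lvl 0.
Iteration 1: rows with reply_to in {2} -> c8 (id 8, lvl 1), c18 (id 9, lvl 1).
Iteration 2: rows with reply_to in {8,9} -> c14 (id 10, lvl 2), c33 (id 12, lvl 2), c31 (id 13, lvl 2).
Iteration 3: rows with reply_to in {10,12,13} -> c4 (id 11, lvl 3), c6 (id 14, lvl 3), c27 (id 15, lvl 3).
Iteration 4: no rows with reply_to in {11,14,15}; recursion stops.
SUM(lvl) = 0 + 1 + 1 + 2 + 2 + 2 + 3 + 3 + 3 = 17.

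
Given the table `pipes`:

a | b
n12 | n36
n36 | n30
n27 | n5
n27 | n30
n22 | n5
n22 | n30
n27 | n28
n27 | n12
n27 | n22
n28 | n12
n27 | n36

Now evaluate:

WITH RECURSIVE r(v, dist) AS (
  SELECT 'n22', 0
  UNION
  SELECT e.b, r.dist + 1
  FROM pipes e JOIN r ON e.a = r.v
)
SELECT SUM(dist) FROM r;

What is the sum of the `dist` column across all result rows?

Base: (n22, dist=0).
Iteration 1: edges from {n22} -> (n30, dist=1), (n5, dist=1).
Iteration 2: no outgoing edges from {n30,n5}; recursion stops.
SUM(dist) = 0 + 1 + 1 = 2.

2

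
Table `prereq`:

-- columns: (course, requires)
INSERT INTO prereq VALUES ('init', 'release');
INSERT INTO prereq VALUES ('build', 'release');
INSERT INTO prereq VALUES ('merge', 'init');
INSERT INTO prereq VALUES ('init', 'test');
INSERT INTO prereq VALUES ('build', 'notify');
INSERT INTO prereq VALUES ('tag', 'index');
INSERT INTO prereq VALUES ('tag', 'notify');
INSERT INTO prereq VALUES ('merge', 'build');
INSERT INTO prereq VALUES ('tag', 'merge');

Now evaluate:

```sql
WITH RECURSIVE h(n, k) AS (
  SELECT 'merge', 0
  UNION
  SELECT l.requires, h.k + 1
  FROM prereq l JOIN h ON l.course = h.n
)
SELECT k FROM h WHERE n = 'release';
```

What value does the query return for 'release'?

2

Base: (merge, k=0).
Iteration 1: edges from {merge} -> (build, k=1), (init, k=1).
Iteration 2: edges from {build,init} -> (notify, k=2), (release, k=2), (test, k=2). [UNION drops 1 duplicate row(s)]
Iteration 3: no outgoing edges from {notify,release,test}; recursion stops.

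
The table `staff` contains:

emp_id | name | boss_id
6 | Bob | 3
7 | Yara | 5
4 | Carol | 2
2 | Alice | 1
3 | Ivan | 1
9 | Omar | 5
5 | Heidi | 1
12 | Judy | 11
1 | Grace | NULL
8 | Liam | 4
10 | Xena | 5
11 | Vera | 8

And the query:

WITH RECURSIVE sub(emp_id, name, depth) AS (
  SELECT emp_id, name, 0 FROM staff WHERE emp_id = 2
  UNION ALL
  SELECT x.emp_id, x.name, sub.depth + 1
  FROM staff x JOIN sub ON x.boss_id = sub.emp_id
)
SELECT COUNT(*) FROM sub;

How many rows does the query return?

5

Base: emp_id=2 (Alice) at depth 0.
Iteration 1: rows with boss_id in {2} -> Carol (id 4, depth 1).
Iteration 2: rows with boss_id in {4} -> Liam (id 8, depth 2).
Iteration 3: rows with boss_id in {8} -> Vera (id 11, depth 3).
Iteration 4: rows with boss_id in {11} -> Judy (id 12, depth 4).
Iteration 5: no rows with boss_id in {12}; recursion stops.
Total rows emitted: 5.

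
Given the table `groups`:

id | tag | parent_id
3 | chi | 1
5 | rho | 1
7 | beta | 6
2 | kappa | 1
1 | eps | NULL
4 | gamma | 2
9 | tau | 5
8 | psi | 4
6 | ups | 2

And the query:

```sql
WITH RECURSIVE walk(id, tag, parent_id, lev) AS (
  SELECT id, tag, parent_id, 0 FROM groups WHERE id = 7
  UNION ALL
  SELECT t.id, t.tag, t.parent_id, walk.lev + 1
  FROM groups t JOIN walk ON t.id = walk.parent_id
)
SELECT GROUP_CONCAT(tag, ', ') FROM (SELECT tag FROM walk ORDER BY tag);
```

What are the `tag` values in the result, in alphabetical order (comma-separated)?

Base: id=7 (beta), parent_id=6, lev 0.
Iteration 1: join on id=6 -> ups (id 6, parent_id=2, lev 1).
Iteration 2: join on id=2 -> kappa (id 2, parent_id=1, lev 2).
Iteration 3: join on id=1 -> eps (id 1, parent_id=NULL, lev 3).
Iteration 4: parent_id is NULL; no match; recursion stops.

beta, eps, kappa, ups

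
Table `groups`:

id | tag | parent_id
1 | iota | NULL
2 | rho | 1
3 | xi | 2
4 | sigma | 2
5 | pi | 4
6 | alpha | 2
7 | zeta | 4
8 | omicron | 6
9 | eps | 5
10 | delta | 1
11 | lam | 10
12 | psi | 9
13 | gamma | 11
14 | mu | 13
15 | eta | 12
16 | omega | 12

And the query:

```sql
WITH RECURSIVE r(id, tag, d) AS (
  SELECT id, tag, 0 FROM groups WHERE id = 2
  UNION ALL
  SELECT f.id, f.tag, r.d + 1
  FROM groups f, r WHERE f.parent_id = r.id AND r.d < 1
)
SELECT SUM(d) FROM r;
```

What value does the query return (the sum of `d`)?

Base: id=2 (rho) at d 0.
Iteration 1: rows with parent_id in {2} -> xi (id 3, d 1), sigma (id 4, d 1), alpha (id 6, d 1).
Iteration 2: d < 1 fails for all current rows; recursion stops.
SUM(d) = 0 + 1 + 1 + 1 = 3.

3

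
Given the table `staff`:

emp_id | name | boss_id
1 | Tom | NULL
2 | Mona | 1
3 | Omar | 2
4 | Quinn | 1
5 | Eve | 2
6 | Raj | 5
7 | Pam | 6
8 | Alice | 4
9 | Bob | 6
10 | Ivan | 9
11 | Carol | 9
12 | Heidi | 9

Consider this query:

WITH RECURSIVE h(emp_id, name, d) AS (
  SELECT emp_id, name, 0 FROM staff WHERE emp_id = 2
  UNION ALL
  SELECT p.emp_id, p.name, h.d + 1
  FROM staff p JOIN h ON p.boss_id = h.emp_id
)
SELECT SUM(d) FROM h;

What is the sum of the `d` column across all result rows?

Base: emp_id=2 (Mona) at d 0.
Iteration 1: rows with boss_id in {2} -> Omar (id 3, d 1), Eve (id 5, d 1).
Iteration 2: rows with boss_id in {3,5} -> Raj (id 6, d 2).
Iteration 3: rows with boss_id in {6} -> Pam (id 7, d 3), Bob (id 9, d 3).
Iteration 4: rows with boss_id in {7,9} -> Ivan (id 10, d 4), Carol (id 11, d 4), Heidi (id 12, d 4).
Iteration 5: no rows with boss_id in {10,11,12}; recursion stops.
SUM(d) = 0 + 1 + 1 + 2 + 3 + 3 + 4 + 4 + 4 = 22.

22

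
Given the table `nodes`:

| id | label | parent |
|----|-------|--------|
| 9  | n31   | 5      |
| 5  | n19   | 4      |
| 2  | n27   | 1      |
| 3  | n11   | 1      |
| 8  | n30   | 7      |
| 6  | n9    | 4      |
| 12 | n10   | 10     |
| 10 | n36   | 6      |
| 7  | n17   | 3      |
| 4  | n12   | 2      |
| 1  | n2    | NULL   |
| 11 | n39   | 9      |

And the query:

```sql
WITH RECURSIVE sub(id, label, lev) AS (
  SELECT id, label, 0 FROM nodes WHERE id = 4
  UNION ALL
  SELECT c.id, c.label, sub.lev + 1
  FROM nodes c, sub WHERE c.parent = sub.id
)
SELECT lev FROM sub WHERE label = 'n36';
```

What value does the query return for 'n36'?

Base: id=4 (n12) at lev 0.
Iteration 1: rows with parent in {4} -> n19 (id 5, lev 1), n9 (id 6, lev 1).
Iteration 2: rows with parent in {5,6} -> n31 (id 9, lev 2), n36 (id 10, lev 2).
Iteration 3: rows with parent in {9,10} -> n39 (id 11, lev 3), n10 (id 12, lev 3).
Iteration 4: no rows with parent in {11,12}; recursion stops.

2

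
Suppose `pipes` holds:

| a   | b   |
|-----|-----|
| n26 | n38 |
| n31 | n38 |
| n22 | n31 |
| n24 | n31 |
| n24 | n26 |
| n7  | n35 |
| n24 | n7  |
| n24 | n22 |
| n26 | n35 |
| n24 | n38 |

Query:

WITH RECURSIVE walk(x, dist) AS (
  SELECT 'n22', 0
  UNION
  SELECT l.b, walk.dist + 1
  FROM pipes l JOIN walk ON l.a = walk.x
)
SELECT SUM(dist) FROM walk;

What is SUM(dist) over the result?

Base: (n22, dist=0).
Iteration 1: edges from {n22} -> (n31, dist=1).
Iteration 2: edges from {n31} -> (n38, dist=2).
Iteration 3: no outgoing edges from {n38}; recursion stops.
SUM(dist) = 0 + 1 + 2 = 3.

3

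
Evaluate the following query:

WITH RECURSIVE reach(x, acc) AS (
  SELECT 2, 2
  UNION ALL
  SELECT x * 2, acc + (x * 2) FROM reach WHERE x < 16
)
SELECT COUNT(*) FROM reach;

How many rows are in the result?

Base: x=2, acc=2.
Iteration 1: 2 < 16 holds -> x = 2 * 2 = 4, acc = 2 + 4 = 6.
Iteration 2: 4 < 16 holds -> x = 4 * 2 = 8, acc = 6 + 8 = 14.
Iteration 3: 8 < 16 holds -> x = 8 * 2 = 16, acc = 14 + 16 = 30.
Iteration 4: 16 < 16 fails; recursion stops.
Total rows emitted: 4.

4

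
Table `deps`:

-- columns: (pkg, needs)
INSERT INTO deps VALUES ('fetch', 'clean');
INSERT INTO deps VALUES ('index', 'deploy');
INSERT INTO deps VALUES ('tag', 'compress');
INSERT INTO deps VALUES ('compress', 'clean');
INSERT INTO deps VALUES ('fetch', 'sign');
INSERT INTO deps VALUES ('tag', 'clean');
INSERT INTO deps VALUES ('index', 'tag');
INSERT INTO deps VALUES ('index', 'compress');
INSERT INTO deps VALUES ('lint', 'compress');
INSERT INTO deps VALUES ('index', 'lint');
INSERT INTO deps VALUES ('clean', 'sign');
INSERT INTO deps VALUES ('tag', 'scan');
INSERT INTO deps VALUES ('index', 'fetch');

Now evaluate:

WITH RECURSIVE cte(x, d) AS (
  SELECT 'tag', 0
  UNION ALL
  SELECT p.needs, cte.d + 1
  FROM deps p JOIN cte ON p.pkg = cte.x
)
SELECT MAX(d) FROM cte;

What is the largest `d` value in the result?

3

Base: (tag, d=0).
Iteration 1: edges from {tag} -> (clean, d=1), (compress, d=1), (scan, d=1).
Iteration 2: edges from {clean,compress,scan} -> (clean, d=2), (sign, d=2).
Iteration 3: edges from {clean,sign} -> (sign, d=3).
Iteration 4: no outgoing edges from {sign}; recursion stops.
d values: 0, 1, 1, 1, 2, 2, 3; the maximum is 3.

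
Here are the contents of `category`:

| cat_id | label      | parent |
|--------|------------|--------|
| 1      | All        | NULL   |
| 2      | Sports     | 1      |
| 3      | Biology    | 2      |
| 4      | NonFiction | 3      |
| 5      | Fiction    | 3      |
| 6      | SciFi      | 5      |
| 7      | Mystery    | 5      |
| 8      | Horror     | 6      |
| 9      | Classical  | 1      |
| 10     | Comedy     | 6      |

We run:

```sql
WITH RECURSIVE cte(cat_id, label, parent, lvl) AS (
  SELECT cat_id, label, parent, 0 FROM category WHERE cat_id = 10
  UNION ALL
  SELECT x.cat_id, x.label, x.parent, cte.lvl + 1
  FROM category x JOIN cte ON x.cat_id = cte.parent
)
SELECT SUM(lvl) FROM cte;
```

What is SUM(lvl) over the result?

15

Base: cat_id=10 (Comedy), parent=6, lvl 0.
Iteration 1: join on cat_id=6 -> SciFi (id 6, parent=5, lvl 1).
Iteration 2: join on cat_id=5 -> Fiction (id 5, parent=3, lvl 2).
Iteration 3: join on cat_id=3 -> Biology (id 3, parent=2, lvl 3).
Iteration 4: join on cat_id=2 -> Sports (id 2, parent=1, lvl 4).
Iteration 5: join on cat_id=1 -> All (id 1, parent=NULL, lvl 5).
Iteration 6: parent is NULL; no match; recursion stops.
SUM(lvl) = 0 + 1 + 2 + 3 + 4 + 5 = 15.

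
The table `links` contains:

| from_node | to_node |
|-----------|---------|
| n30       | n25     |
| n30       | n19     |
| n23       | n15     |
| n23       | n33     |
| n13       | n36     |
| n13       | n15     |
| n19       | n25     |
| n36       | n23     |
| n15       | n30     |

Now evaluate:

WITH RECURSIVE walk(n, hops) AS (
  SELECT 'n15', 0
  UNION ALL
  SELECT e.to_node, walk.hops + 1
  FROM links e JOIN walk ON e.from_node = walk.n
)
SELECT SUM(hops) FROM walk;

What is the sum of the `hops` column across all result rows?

Base: (n15, hops=0).
Iteration 1: edges from {n15} -> (n30, hops=1).
Iteration 2: edges from {n30} -> (n19, hops=2), (n25, hops=2).
Iteration 3: edges from {n19,n25} -> (n25, hops=3).
Iteration 4: no outgoing edges from {n25}; recursion stops.
SUM(hops) = 0 + 1 + 2 + 2 + 3 = 8.

8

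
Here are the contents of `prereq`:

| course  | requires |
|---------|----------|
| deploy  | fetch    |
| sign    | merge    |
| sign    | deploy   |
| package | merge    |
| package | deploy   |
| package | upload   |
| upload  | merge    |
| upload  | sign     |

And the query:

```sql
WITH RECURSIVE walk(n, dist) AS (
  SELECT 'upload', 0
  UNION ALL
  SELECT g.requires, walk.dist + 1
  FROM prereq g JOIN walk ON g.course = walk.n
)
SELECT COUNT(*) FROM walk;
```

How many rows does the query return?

6

Base: (upload, dist=0).
Iteration 1: edges from {upload} -> (merge, dist=1), (sign, dist=1).
Iteration 2: edges from {merge,sign} -> (deploy, dist=2), (merge, dist=2).
Iteration 3: edges from {deploy,merge} -> (fetch, dist=3).
Iteration 4: no outgoing edges from {fetch}; recursion stops.
Total rows emitted: 6.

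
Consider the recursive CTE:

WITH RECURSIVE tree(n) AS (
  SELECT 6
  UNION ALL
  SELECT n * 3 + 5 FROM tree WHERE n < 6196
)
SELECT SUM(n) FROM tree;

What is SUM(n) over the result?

Base: n=6.
Iteration 1: 6 < 6196 holds -> n = 6 * 3 + 5 = 23.
Iteration 2: 23 < 6196 holds -> n = 23 * 3 + 5 = 74.
Iteration 3: 74 < 6196 holds -> n = 74 * 3 + 5 = 227.
Iteration 4: 227 < 6196 holds -> n = 227 * 3 + 5 = 686.
Iteration 5: 686 < 6196 holds -> n = 686 * 3 + 5 = 2063.
Iteration 6: 2063 < 6196 holds -> n = 2063 * 3 + 5 = 6194.
Iteration 7: 6194 < 6196 holds -> n = 6194 * 3 + 5 = 18587.
Iteration 8: 18587 < 6196 fails; recursion stops.
SUM(n) = 6 + 23 + 74 + 227 + 686 + 2063 + 6194 + 18587 = 27860.

27860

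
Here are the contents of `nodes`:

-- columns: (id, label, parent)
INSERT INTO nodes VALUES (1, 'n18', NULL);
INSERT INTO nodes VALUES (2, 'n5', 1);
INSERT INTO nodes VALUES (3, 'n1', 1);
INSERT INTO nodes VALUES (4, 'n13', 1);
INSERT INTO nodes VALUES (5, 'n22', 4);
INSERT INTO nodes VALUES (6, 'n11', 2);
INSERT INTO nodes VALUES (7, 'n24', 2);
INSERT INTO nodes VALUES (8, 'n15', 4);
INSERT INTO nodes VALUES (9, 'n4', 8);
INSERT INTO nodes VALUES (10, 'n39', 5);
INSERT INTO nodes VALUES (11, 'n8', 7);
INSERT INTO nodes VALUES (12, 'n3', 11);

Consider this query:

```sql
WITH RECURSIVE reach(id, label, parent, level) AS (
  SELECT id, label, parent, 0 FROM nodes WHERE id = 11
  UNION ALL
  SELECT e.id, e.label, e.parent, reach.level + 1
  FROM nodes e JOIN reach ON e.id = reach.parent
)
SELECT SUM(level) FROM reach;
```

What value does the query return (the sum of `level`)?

Base: id=11 (n8), parent=7, level 0.
Iteration 1: join on id=7 -> n24 (id 7, parent=2, level 1).
Iteration 2: join on id=2 -> n5 (id 2, parent=1, level 2).
Iteration 3: join on id=1 -> n18 (id 1, parent=NULL, level 3).
Iteration 4: parent is NULL; no match; recursion stops.
SUM(level) = 0 + 1 + 2 + 3 = 6.

6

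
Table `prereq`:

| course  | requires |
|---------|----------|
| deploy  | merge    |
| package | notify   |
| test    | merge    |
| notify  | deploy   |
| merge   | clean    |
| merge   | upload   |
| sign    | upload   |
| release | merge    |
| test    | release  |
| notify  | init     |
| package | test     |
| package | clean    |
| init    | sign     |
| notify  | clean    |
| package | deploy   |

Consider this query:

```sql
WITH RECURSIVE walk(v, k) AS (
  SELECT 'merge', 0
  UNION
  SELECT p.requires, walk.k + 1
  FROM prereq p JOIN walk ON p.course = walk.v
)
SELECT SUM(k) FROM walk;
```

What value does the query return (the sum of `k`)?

2

Base: (merge, k=0).
Iteration 1: edges from {merge} -> (clean, k=1), (upload, k=1).
Iteration 2: no outgoing edges from {clean,upload}; recursion stops.
SUM(k) = 0 + 1 + 1 = 2.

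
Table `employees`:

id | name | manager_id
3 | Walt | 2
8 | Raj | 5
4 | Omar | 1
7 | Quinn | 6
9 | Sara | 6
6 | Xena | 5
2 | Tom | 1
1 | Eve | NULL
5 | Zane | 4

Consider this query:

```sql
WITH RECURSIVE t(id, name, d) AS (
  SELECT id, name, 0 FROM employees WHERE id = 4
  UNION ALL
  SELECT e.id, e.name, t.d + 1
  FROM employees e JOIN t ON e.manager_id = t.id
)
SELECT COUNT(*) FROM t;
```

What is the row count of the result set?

6

Base: id=4 (Omar) at d 0.
Iteration 1: rows with manager_id in {4} -> Zane (id 5, d 1).
Iteration 2: rows with manager_id in {5} -> Xena (id 6, d 2), Raj (id 8, d 2).
Iteration 3: rows with manager_id in {6,8} -> Quinn (id 7, d 3), Sara (id 9, d 3).
Iteration 4: no rows with manager_id in {7,9}; recursion stops.
Total rows emitted: 6.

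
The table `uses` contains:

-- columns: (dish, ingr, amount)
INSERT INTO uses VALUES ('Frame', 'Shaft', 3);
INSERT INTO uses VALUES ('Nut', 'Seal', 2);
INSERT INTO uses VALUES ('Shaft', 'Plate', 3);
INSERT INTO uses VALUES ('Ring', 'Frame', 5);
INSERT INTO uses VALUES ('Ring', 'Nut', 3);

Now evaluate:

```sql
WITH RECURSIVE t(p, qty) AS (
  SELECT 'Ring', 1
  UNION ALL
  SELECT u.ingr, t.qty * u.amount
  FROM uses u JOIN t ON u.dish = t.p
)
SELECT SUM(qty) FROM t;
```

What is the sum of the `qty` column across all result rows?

Base: (Ring, qty=1).
Iteration 1: components of {Ring} -> Frame = 1*5 = 5, Nut = 1*3 = 3.
Iteration 2: components of {Frame,Nut} -> Seal = 3*2 = 6, Shaft = 5*3 = 15.
Iteration 3: components of {Seal,Shaft} -> Plate = 15*3 = 45.
Iteration 4: no further components; recursion stops.
SUM(qty) = 1 + 5 + 3 + 15 + 6 + 45 = 75.

75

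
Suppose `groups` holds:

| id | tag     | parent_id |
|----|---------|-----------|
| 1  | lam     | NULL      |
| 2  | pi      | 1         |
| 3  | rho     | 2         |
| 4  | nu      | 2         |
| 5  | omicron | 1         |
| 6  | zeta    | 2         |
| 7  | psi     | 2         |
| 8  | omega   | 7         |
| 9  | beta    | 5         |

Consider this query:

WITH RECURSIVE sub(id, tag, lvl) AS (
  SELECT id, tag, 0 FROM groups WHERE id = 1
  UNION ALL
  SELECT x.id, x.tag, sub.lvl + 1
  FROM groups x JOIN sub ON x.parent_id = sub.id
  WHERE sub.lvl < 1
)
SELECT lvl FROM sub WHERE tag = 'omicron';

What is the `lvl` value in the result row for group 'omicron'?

1

Base: id=1 (lam) at lvl 0.
Iteration 1: rows with parent_id in {1} -> pi (id 2, lvl 1), omicron (id 5, lvl 1).
Iteration 2: lvl < 1 fails for all current rows; recursion stops.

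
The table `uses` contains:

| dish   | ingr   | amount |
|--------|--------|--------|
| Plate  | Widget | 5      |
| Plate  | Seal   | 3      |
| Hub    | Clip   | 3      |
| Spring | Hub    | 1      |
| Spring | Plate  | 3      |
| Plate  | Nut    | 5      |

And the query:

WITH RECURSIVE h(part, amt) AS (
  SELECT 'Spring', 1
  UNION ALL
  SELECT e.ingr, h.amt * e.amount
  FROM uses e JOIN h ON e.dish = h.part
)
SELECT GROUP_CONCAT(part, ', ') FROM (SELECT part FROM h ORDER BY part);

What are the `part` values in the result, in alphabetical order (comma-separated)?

Base: (Spring, amt=1).
Iteration 1: components of {Spring} -> Hub = 1*1 = 1, Plate = 1*3 = 3.
Iteration 2: components of {Hub,Plate} -> Clip = 1*3 = 3, Nut = 3*5 = 15, Seal = 3*3 = 9, Widget = 3*5 = 15.
Iteration 3: no further components; recursion stops.

Clip, Hub, Nut, Plate, Seal, Spring, Widget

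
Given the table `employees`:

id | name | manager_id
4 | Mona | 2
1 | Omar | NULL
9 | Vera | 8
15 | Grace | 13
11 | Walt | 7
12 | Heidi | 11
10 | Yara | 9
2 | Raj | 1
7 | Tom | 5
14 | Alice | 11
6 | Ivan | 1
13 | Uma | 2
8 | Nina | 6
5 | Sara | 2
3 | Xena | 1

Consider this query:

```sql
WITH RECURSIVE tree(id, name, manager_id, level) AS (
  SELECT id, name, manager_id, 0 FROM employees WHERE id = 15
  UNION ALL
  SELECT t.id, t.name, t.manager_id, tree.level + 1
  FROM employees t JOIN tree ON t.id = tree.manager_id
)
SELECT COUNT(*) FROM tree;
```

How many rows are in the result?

Base: id=15 (Grace), manager_id=13, level 0.
Iteration 1: join on id=13 -> Uma (id 13, manager_id=2, level 1).
Iteration 2: join on id=2 -> Raj (id 2, manager_id=1, level 2).
Iteration 3: join on id=1 -> Omar (id 1, manager_id=NULL, level 3).
Iteration 4: manager_id is NULL; no match; recursion stops.
Total rows emitted: 4.

4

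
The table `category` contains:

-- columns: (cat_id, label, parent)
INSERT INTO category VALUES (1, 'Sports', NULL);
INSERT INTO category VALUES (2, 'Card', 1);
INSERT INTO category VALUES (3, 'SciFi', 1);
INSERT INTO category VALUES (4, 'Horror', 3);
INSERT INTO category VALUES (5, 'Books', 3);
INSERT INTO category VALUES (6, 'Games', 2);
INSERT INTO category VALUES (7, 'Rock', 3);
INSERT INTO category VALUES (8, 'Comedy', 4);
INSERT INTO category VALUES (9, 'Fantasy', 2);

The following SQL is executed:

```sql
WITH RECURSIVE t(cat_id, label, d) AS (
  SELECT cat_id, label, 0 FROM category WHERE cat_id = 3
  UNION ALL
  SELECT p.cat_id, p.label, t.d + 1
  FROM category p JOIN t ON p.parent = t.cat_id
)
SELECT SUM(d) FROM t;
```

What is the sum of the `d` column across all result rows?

5

Base: cat_id=3 (SciFi) at d 0.
Iteration 1: rows with parent in {3} -> Horror (id 4, d 1), Books (id 5, d 1), Rock (id 7, d 1).
Iteration 2: rows with parent in {4,5,7} -> Comedy (id 8, d 2).
Iteration 3: no rows with parent in {8}; recursion stops.
SUM(d) = 0 + 1 + 1 + 1 + 2 = 5.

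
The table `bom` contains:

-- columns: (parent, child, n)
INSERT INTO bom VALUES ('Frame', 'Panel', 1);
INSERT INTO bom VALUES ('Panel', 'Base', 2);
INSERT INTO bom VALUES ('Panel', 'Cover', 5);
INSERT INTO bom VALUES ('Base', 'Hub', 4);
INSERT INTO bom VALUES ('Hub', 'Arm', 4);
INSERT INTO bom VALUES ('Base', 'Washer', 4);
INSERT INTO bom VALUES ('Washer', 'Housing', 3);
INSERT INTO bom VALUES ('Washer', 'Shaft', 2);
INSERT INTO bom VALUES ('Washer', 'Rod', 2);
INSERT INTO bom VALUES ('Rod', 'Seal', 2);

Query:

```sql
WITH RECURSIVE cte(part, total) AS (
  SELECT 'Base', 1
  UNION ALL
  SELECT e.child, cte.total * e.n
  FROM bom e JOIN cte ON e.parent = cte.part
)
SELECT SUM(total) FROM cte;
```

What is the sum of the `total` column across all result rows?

Base: (Base, total=1).
Iteration 1: components of {Base} -> Hub = 1*4 = 4, Washer = 1*4 = 4.
Iteration 2: components of {Hub,Washer} -> Arm = 4*4 = 16, Housing = 4*3 = 12, Rod = 4*2 = 8, Shaft = 4*2 = 8.
Iteration 3: components of {Arm,Housing,Rod,Shaft} -> Seal = 8*2 = 16.
Iteration 4: no further components; recursion stops.
SUM(total) = 1 + 4 + 4 + 16 + 12 + 8 + 8 + 16 = 69.

69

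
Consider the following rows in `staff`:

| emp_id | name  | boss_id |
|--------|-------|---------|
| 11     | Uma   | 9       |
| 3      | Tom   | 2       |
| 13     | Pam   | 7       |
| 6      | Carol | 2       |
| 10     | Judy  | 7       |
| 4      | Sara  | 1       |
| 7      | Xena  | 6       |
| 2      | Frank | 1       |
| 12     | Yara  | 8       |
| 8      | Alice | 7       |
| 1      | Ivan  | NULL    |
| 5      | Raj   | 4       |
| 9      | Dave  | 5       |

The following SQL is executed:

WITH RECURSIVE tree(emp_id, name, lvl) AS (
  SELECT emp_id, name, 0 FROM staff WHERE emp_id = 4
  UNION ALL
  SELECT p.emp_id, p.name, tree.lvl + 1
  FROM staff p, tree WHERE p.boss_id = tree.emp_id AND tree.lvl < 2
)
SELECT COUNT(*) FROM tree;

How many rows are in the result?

Base: emp_id=4 (Sara) at lvl 0.
Iteration 1: rows with boss_id in {4} -> Raj (id 5, lvl 1).
Iteration 2: rows with boss_id in {5} -> Dave (id 9, lvl 2).
Iteration 3: lvl < 2 fails for all current rows; recursion stops.
Total rows emitted: 3.

3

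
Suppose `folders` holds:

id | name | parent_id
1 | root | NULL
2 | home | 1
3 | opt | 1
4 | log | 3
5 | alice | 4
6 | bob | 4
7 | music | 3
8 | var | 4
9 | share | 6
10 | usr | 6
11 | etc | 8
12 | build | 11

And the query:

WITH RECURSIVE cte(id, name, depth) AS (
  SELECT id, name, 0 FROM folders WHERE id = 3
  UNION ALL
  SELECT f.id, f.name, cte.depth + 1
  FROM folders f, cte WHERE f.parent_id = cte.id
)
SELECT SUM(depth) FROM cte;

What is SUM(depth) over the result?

21

Base: id=3 (opt) at depth 0.
Iteration 1: rows with parent_id in {3} -> log (id 4, depth 1), music (id 7, depth 1).
Iteration 2: rows with parent_id in {4,7} -> alice (id 5, depth 2), bob (id 6, depth 2), var (id 8, depth 2).
Iteration 3: rows with parent_id in {5,6,8} -> share (id 9, depth 3), usr (id 10, depth 3), etc (id 11, depth 3).
Iteration 4: rows with parent_id in {9,10,11} -> build (id 12, depth 4).
Iteration 5: no rows with parent_id in {12}; recursion stops.
SUM(depth) = 0 + 1 + 1 + 2 + 2 + 2 + 3 + 3 + 3 + 4 = 21.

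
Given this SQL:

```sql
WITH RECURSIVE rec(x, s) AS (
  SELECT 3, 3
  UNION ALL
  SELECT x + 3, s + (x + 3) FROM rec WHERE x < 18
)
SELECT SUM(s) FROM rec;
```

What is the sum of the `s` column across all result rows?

168

Base: x=3, s=3.
Iteration 1: 3 < 18 holds -> x = 3 + 3 = 6, s = 3 + 6 = 9.
Iteration 2: 6 < 18 holds -> x = 6 + 3 = 9, s = 9 + 9 = 18.
Iteration 3: 9 < 18 holds -> x = 9 + 3 = 12, s = 18 + 12 = 30.
Iteration 4: 12 < 18 holds -> x = 12 + 3 = 15, s = 30 + 15 = 45.
Iteration 5: 15 < 18 holds -> x = 15 + 3 = 18, s = 45 + 18 = 63.
Iteration 6: 18 < 18 fails; recursion stops.
SUM(s) = 3 + 9 + 18 + 30 + 45 + 63 = 168.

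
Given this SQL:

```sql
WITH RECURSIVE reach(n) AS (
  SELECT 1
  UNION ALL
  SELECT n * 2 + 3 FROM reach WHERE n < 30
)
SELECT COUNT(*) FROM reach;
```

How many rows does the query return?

Base: n=1.
Iteration 1: 1 < 30 holds -> n = 1 * 2 + 3 = 5.
Iteration 2: 5 < 30 holds -> n = 5 * 2 + 3 = 13.
Iteration 3: 13 < 30 holds -> n = 13 * 2 + 3 = 29.
Iteration 4: 29 < 30 holds -> n = 29 * 2 + 3 = 61.
Iteration 5: 61 < 30 fails; recursion stops.
Total rows emitted: 5.

5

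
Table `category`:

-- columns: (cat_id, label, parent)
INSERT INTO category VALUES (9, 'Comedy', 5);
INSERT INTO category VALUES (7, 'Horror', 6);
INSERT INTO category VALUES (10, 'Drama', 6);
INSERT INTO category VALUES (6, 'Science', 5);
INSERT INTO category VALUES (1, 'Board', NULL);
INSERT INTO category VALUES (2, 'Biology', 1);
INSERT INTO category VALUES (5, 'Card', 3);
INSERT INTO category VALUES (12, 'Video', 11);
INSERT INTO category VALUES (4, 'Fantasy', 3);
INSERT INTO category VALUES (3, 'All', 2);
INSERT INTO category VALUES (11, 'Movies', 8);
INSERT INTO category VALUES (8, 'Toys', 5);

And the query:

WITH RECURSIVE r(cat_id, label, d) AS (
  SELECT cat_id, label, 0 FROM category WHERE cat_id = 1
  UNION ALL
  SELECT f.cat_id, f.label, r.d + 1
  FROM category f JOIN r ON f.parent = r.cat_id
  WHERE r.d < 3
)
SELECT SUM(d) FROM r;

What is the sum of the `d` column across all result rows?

Base: cat_id=1 (Board) at d 0.
Iteration 1: rows with parent in {1} -> Biology (id 2, d 1).
Iteration 2: rows with parent in {2} -> All (id 3, d 2).
Iteration 3: rows with parent in {3} -> Fantasy (id 4, d 3), Card (id 5, d 3).
Iteration 4: d < 3 fails for all current rows; recursion stops.
SUM(d) = 0 + 1 + 2 + 3 + 3 = 9.

9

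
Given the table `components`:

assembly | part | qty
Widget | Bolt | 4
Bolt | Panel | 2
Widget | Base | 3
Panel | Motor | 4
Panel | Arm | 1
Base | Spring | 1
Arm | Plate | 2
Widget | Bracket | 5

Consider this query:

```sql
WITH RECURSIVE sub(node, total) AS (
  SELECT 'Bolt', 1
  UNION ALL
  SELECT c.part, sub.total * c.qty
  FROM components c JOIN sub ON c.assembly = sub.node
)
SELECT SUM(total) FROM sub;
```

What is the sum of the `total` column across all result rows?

17

Base: (Bolt, total=1).
Iteration 1: components of {Bolt} -> Panel = 1*2 = 2.
Iteration 2: components of {Panel} -> Arm = 2*1 = 2, Motor = 2*4 = 8.
Iteration 3: components of {Arm,Motor} -> Plate = 2*2 = 4.
Iteration 4: no further components; recursion stops.
SUM(total) = 1 + 2 + 8 + 2 + 4 = 17.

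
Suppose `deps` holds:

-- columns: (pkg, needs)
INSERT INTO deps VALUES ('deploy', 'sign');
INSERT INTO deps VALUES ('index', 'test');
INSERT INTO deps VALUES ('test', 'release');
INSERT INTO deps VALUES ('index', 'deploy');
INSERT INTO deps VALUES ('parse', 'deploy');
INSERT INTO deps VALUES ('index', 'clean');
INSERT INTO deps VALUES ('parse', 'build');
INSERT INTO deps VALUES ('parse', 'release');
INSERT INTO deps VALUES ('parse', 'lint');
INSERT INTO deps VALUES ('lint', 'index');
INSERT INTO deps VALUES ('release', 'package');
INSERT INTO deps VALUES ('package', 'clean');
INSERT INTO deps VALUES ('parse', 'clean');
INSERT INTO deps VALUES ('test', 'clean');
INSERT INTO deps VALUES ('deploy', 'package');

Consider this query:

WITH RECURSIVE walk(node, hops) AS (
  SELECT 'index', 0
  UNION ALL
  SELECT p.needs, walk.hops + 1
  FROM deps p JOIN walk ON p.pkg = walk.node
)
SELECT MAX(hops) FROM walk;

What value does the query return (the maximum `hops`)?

4

Base: (index, hops=0).
Iteration 1: edges from {index} -> (clean, hops=1), (deploy, hops=1), (test, hops=1).
Iteration 2: edges from {clean,deploy,test} -> (clean, hops=2), (package, hops=2), (release, hops=2), (sign, hops=2).
Iteration 3: edges from {clean,package,release,sign} -> (clean, hops=3), (package, hops=3).
Iteration 4: edges from {clean,package} -> (clean, hops=4).
Iteration 5: no outgoing edges from {clean}; recursion stops.
hops values: 0, 1, 1, 1, 2, 2, 2, 2, 3, 3, 4; the maximum is 4.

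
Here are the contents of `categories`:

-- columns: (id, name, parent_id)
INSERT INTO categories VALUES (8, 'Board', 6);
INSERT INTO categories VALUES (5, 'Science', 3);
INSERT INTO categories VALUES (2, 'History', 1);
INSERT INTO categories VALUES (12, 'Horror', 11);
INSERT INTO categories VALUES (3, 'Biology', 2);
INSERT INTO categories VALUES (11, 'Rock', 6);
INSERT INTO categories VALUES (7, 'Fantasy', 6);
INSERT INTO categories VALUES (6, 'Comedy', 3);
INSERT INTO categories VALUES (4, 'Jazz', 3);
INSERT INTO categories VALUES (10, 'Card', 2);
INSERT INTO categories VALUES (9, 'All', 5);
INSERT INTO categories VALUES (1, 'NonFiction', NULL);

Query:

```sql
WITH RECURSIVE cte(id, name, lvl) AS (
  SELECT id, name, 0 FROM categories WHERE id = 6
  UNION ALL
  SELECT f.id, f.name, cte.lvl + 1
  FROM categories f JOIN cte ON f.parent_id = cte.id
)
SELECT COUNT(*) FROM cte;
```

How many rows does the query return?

Base: id=6 (Comedy) at lvl 0.
Iteration 1: rows with parent_id in {6} -> Fantasy (id 7, lvl 1), Board (id 8, lvl 1), Rock (id 11, lvl 1).
Iteration 2: rows with parent_id in {7,8,11} -> Horror (id 12, lvl 2).
Iteration 3: no rows with parent_id in {12}; recursion stops.
Total rows emitted: 5.

5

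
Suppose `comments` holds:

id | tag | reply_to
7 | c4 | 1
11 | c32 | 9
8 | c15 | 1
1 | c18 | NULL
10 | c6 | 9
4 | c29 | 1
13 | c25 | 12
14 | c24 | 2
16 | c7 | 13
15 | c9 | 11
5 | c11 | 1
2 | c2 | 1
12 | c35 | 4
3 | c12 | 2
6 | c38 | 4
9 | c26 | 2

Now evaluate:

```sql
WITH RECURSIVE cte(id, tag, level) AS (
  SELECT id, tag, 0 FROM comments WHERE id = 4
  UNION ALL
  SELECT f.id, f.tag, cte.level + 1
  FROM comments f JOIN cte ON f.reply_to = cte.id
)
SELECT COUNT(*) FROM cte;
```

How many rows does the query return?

Base: id=4 (c29) at level 0.
Iteration 1: rows with reply_to in {4} -> c38 (id 6, level 1), c35 (id 12, level 1).
Iteration 2: rows with reply_to in {6,12} -> c25 (id 13, level 2).
Iteration 3: rows with reply_to in {13} -> c7 (id 16, level 3).
Iteration 4: no rows with reply_to in {16}; recursion stops.
Total rows emitted: 5.

5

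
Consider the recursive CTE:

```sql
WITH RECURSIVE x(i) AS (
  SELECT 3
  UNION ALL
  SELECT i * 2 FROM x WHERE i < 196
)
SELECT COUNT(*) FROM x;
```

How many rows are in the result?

8

Base: i=3.
Iteration 1: 3 < 196 holds -> i = 3 * 2 = 6.
Iteration 2: 6 < 196 holds -> i = 6 * 2 = 12.
Iteration 3: 12 < 196 holds -> i = 12 * 2 = 24.
Iteration 4: 24 < 196 holds -> i = 24 * 2 = 48.
Iteration 5: 48 < 196 holds -> i = 48 * 2 = 96.
Iteration 6: 96 < 196 holds -> i = 96 * 2 = 192.
Iteration 7: 192 < 196 holds -> i = 192 * 2 = 384.
Iteration 8: 384 < 196 fails; recursion stops.
Total rows emitted: 8.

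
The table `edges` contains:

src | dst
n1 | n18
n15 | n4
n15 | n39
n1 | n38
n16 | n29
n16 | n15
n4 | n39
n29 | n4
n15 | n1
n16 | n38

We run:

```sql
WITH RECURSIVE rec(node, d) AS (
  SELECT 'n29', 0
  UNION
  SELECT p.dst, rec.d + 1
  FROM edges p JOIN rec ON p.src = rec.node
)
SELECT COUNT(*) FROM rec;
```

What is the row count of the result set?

3

Base: (n29, d=0).
Iteration 1: edges from {n29} -> (n4, d=1).
Iteration 2: edges from {n4} -> (n39, d=2).
Iteration 3: no outgoing edges from {n39}; recursion stops.
Total rows emitted: 3.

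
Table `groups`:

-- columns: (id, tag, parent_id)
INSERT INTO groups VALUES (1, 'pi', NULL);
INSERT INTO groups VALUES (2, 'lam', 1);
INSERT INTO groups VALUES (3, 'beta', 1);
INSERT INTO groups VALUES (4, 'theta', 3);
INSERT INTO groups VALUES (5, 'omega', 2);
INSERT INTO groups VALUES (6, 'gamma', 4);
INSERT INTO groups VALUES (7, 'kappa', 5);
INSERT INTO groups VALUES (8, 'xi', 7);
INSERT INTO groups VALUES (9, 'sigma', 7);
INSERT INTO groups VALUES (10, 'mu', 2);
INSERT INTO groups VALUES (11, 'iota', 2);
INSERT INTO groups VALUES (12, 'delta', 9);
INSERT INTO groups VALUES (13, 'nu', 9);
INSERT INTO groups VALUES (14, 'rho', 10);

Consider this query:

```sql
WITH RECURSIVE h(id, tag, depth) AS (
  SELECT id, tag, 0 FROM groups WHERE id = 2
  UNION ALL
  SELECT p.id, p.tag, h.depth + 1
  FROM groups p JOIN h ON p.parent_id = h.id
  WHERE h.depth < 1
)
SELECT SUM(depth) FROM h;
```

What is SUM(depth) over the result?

3

Base: id=2 (lam) at depth 0.
Iteration 1: rows with parent_id in {2} -> omega (id 5, depth 1), mu (id 10, depth 1), iota (id 11, depth 1).
Iteration 2: depth < 1 fails for all current rows; recursion stops.
SUM(depth) = 0 + 1 + 1 + 1 = 3.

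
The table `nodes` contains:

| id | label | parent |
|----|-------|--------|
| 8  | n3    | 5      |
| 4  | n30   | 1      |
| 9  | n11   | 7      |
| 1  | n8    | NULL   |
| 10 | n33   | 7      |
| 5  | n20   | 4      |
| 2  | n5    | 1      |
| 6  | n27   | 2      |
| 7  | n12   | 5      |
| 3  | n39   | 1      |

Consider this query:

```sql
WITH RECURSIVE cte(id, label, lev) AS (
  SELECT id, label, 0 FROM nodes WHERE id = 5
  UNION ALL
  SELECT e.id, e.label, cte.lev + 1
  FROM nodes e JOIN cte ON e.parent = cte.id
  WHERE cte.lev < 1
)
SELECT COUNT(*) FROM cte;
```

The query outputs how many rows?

Base: id=5 (n20) at lev 0.
Iteration 1: rows with parent in {5} -> n12 (id 7, lev 1), n3 (id 8, lev 1).
Iteration 2: lev < 1 fails for all current rows; recursion stops.
Total rows emitted: 3.

3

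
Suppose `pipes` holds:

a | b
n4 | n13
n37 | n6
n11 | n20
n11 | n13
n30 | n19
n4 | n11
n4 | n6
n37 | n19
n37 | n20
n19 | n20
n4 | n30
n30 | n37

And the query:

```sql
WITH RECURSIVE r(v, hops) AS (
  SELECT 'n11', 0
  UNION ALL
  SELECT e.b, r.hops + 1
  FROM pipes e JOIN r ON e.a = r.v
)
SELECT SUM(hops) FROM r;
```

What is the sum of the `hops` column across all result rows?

2

Base: (n11, hops=0).
Iteration 1: edges from {n11} -> (n13, hops=1), (n20, hops=1).
Iteration 2: no outgoing edges from {n13,n20}; recursion stops.
SUM(hops) = 0 + 1 + 1 = 2.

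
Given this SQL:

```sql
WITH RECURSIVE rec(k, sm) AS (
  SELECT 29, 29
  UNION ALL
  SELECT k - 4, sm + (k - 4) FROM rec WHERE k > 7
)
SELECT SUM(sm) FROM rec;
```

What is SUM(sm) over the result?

588

Base: k=29, sm=29.
Iteration 1: 29 > 7 holds -> k = 29 - 4 = 25, sm = 29 + 25 = 54.
Iteration 2: 25 > 7 holds -> k = 25 - 4 = 21, sm = 54 + 21 = 75.
Iteration 3: 21 > 7 holds -> k = 21 - 4 = 17, sm = 75 + 17 = 92.
Iteration 4: 17 > 7 holds -> k = 17 - 4 = 13, sm = 92 + 13 = 105.
Iteration 5: 13 > 7 holds -> k = 13 - 4 = 9, sm = 105 + 9 = 114.
Iteration 6: 9 > 7 holds -> k = 9 - 4 = 5, sm = 114 + 5 = 119.
Iteration 7: 5 > 7 fails; recursion stops.
SUM(sm) = 29 + 54 + 75 + 92 + 105 + 114 + 119 = 588.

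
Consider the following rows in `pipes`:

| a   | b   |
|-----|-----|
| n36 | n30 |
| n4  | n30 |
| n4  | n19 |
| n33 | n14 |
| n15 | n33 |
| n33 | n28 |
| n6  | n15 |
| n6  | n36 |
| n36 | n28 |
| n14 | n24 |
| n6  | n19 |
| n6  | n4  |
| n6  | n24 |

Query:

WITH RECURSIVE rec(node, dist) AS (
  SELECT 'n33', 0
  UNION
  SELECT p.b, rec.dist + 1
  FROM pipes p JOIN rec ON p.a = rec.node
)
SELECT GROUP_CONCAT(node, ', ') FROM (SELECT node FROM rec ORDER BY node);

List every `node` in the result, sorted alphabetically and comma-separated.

n14, n24, n28, n33

Base: (n33, dist=0).
Iteration 1: edges from {n33} -> (n14, dist=1), (n28, dist=1).
Iteration 2: edges from {n14,n28} -> (n24, dist=2).
Iteration 3: no outgoing edges from {n24}; recursion stops.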